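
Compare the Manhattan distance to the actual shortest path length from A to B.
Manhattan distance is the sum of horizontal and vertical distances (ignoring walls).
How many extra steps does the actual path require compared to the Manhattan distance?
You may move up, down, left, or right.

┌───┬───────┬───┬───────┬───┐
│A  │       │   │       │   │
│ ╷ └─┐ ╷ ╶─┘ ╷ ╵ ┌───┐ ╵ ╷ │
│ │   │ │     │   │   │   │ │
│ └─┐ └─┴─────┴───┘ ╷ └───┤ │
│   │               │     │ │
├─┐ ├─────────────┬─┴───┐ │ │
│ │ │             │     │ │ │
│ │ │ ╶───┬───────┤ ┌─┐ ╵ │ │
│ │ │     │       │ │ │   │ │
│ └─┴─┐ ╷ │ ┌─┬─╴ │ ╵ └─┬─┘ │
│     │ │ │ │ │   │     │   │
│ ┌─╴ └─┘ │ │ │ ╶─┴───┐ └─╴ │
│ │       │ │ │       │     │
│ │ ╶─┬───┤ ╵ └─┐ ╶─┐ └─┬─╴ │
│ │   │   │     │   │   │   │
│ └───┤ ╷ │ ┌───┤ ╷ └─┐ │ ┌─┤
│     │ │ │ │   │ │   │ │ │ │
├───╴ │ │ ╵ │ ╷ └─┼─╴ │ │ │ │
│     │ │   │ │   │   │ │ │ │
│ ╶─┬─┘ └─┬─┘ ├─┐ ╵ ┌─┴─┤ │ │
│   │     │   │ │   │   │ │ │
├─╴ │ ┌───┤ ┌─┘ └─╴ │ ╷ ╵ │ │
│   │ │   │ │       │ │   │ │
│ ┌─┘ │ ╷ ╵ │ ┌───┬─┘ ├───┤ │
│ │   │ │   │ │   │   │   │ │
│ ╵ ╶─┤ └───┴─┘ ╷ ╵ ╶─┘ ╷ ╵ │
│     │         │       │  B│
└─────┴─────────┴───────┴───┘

Manhattan distance: |13 - 0| + |13 - 0| = 26
Actual path length: 48
Extra steps: 48 - 26 = 22

Solution:

┌───┬───────┬───┬───────┬───┐
│A ↓│       │   │       │   │
│ ╷ └─┐ ╷ ╶─┘ ╷ ╵ ┌───┐ ╵ ╷ │
│ │↳ ↓│ │     │   │↱ ↓│   │ │
│ └─┐ └─┴─────┴───┘ ╷ └───┤ │
│   │↳ → → → → → → ↑│↳ → ↓│ │
├─┐ ├─────────────┬─┴───┐ │ │
│ │ │             │↓ ← ↰│↓│ │
│ │ │ ╶───┬───────┤ ┌─┐ ╵ │ │
│ │ │     │       │↓│ │↑ ↲│ │
│ └─┴─┐ ╷ │ ┌─┬─╴ │ ╵ └─┬─┘ │
│     │ │ │ │ │   │↳ → ↓│   │
│ ┌─╴ └─┘ │ │ │ ╶─┴───┐ └─╴ │
│ │       │ │ │       │↳ → ↓│
│ │ ╶─┬───┤ ╵ └─┐ ╶─┐ └─┬─╴ │
│ │   │   │     │   │   │↓ ↲│
│ └───┤ ╷ │ ┌───┤ ╷ └─┐ │ ┌─┤
│     │ │ │ │   │ │   │ │↓│ │
├───╴ │ │ ╵ │ ╷ └─┼─╴ │ │ │ │
│     │ │   │ │   │   │ │↓│ │
│ ╶─┬─┘ └─┬─┘ ├─┐ ╵ ┌─┴─┤ │ │
│   │     │   │ │   │↓ ↰│↓│ │
├─╴ │ ┌───┤ ┌─┘ └─╴ │ ╷ ╵ │ │
│   │ │   │ │       │↓│↑ ↲│ │
│ ┌─┘ │ ╷ ╵ │ ┌───┬─┘ ├───┤ │
│ │   │ │   │ │   │↓ ↲│↱ ↓│ │
│ ╵ ╶─┤ └───┴─┘ ╷ ╵ ╶─┘ ╷ ╵ │
│     │         │  ↳ → ↑│↳ B│
└─────┴─────────┴───────┴───┘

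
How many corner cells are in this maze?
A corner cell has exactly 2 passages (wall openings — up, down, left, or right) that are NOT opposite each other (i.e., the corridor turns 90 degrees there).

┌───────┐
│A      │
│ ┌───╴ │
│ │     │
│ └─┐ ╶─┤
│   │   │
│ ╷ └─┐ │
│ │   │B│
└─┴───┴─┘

Counting corner cells (2 non-opposite passages):
Total corners: 7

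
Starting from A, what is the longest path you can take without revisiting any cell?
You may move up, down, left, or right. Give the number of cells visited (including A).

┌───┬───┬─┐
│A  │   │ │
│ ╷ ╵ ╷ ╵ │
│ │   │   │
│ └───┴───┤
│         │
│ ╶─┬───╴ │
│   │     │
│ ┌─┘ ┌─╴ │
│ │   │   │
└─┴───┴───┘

Finding longest simple path using DFS:
Start: (0, 0)
Longest path visits 12 cells
Path: A → down → down → right → right → right → right → down → left → left → down → left

Solution:

┌───┬───┬─┐
│A  │   │ │
│ ╷ ╵ ╷ ╵ │
│↓│   │   │
│ └───┴───┤
│↳ → → → ↓│
│ ╶─┬───╴ │
│   │↓ ← ↲│
│ ┌─┘ ┌─╴ │
│ │B ↲│   │
└─┴───┴───┘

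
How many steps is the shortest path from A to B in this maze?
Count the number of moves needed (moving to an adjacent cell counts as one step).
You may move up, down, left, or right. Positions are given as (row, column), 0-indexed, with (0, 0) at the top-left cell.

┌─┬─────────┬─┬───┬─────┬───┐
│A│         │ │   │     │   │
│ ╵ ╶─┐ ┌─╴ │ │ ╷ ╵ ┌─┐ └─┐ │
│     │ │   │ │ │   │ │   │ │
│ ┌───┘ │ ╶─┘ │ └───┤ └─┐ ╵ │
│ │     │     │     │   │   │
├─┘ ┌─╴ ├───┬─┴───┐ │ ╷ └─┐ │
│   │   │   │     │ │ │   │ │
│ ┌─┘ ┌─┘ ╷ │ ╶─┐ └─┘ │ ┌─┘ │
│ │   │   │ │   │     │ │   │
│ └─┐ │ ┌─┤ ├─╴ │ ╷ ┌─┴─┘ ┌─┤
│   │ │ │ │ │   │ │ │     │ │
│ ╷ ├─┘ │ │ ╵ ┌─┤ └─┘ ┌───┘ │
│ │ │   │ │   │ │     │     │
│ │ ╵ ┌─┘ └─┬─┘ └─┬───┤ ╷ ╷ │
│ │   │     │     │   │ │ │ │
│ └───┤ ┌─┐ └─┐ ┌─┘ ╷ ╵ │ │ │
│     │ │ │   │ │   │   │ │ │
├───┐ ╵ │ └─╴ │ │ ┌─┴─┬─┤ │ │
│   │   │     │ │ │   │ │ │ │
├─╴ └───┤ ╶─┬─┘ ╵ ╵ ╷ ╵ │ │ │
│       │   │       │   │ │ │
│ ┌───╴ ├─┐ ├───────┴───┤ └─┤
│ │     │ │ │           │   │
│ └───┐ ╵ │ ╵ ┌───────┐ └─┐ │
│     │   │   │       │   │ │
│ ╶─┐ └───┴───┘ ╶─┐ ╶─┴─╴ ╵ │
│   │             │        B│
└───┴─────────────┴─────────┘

Using BFS to find shortest path:
Start: (0, 0), End: (13, 13)
Path found:
(0,0) → (1,0) → (1,1) → (0,1) → (0,2) → (0,3) → (1,3) → (2,3) → (2,2) → (2,1) → (3,1) → (3,0) → (4,0) → (5,0) → (6,0) → (7,0) → (8,0) → (8,1) → (8,2) → (9,2) → (9,3) → (8,3) → (7,3) → (7,4) → (7,5) → (8,5) → (8,6) → (9,6) → (9,5) → (9,4) → (10,4) → (10,5) → (11,5) → (12,5) → (12,6) → (11,6) → (11,7) → (11,8) → (11,9) → (11,10) → (11,11) → (12,11) → (12,12) → (13,12) → (13,13)
Number of steps: 44

Solution:

┌─┬─────────┬─┬───┬─────┬───┐
│A│↱ → ↓    │ │   │     │   │
│ ╵ ╶─┐ ┌─╴ │ │ ╷ ╵ ┌─┐ └─┐ │
│↳ ↑  │↓│   │ │ │   │ │   │ │
│ ┌───┘ │ ╶─┘ │ └───┤ └─┐ ╵ │
│ │↓ ← ↲│     │     │   │   │
├─┘ ┌─╴ ├───┬─┴───┐ │ ╷ └─┐ │
│↓ ↲│   │   │     │ │ │   │ │
│ ┌─┘ ┌─┘ ╷ │ ╶─┐ └─┘ │ ┌─┘ │
│↓│   │   │ │   │     │ │   │
│ └─┐ │ ┌─┤ ├─╴ │ ╷ ┌─┴─┘ ┌─┤
│↓  │ │ │ │ │   │ │ │     │ │
│ ╷ ├─┘ │ │ ╵ ┌─┤ └─┘ ┌───┘ │
│↓│ │   │ │   │ │     │     │
│ │ ╵ ┌─┘ └─┬─┘ └─┬───┤ ╷ ╷ │
│↓│   │↱ → ↓│     │   │ │ │ │
│ └───┤ ┌─┐ └─┐ ┌─┘ ╷ ╵ │ │ │
│↳ → ↓│↑│ │↳ ↓│ │   │   │ │ │
├───┐ ╵ │ └─╴ │ │ ┌─┴─┬─┤ │ │
│   │↳ ↑│↓ ← ↲│ │ │   │ │ │ │
├─╴ └───┤ ╶─┬─┘ ╵ ╵ ╷ ╵ │ │ │
│       │↳ ↓│       │   │ │ │
│ ┌───╴ ├─┐ ├───────┴───┤ └─┤
│ │     │ │↓│↱ → → → → ↓│   │
│ └───┐ ╵ │ ╵ ┌───────┐ └─┐ │
│     │   │↳ ↑│       │↳ ↓│ │
│ ╶─┐ └───┴───┘ ╶─┐ ╶─┴─╴ ╵ │
│   │             │      ↳ B│
└───┴─────────────┴─────────┘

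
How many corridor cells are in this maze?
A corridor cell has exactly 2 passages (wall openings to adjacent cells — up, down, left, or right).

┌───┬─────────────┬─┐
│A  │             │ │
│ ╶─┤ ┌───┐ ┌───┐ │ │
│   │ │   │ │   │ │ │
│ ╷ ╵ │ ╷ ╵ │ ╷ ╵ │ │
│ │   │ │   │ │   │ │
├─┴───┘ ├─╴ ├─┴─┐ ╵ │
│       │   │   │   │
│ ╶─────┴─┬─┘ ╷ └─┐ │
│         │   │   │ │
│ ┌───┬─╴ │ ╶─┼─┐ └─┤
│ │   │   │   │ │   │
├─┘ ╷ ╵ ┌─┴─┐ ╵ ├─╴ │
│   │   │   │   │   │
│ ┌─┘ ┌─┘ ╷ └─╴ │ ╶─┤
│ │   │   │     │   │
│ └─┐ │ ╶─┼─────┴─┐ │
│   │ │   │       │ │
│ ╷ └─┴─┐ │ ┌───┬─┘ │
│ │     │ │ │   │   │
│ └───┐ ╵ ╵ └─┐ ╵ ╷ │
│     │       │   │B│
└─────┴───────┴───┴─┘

Counting cells with exactly 2 passages:
Total corridor cells: 82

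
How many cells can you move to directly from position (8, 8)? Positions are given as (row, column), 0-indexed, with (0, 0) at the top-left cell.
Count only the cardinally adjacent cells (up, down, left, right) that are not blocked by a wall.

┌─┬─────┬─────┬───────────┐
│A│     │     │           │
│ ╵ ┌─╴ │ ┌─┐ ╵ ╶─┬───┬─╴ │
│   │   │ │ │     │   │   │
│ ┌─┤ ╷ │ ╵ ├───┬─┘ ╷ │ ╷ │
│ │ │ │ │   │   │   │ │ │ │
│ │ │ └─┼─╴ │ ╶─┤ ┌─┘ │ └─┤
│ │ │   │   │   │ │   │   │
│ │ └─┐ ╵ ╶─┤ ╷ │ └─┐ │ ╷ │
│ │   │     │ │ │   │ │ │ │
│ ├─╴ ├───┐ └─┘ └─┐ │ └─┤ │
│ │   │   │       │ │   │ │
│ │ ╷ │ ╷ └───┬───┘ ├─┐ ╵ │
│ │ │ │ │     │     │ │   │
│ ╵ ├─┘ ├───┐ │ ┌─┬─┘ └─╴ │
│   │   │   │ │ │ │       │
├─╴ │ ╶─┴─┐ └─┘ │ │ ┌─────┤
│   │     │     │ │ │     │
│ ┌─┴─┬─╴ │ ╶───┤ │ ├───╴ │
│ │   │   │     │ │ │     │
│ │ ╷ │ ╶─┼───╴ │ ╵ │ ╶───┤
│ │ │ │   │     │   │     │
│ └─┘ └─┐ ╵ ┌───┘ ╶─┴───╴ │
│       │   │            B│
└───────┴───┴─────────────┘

Checking passable neighbors of (8, 8):
Neighbors: (7, 8), (9, 8)
Count: 2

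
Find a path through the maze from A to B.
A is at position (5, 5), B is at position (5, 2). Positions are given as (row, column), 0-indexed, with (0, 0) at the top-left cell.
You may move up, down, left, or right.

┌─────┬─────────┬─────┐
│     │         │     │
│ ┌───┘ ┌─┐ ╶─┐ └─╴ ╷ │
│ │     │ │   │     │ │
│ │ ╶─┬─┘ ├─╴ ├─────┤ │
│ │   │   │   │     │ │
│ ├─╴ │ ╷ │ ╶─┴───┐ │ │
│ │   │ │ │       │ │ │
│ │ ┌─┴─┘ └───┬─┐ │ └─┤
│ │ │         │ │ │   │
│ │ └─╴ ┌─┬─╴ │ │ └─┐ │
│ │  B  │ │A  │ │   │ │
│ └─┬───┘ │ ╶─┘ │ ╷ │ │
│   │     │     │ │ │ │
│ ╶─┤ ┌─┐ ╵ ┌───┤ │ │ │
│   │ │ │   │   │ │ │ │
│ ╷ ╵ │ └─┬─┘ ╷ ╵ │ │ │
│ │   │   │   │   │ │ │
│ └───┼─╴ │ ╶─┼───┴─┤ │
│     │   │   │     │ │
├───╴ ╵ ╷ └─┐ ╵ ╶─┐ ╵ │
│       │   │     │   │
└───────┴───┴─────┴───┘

Finding the shortest path from (5, 5) to (5, 2):
Path length: 7 steps
Directions: right → up → left → left → left → down → left

Solution:

┌─────┬─────────┬─────┐
│     │         │     │
│ ┌───┘ ┌─┐ ╶─┐ └─╴ ╷ │
│ │     │ │   │     │ │
│ │ ╶─┬─┘ ├─╴ ├─────┤ │
│ │   │   │   │     │ │
│ ├─╴ │ ╷ │ ╶─┴───┐ │ │
│ │   │ │ │       │ │ │
│ │ ┌─┴─┘ └───┬─┐ │ └─┤
│ │ │  ↓ ← ← ↰│ │ │   │
│ │ └─╴ ┌─┬─╴ │ │ └─┐ │
│ │  B ↲│ │A ↑│ │   │ │
│ └─┬───┘ │ ╶─┘ │ ╷ │ │
│   │     │     │ │ │ │
│ ╶─┤ ┌─┐ ╵ ┌───┤ │ │ │
│   │ │ │   │   │ │ │ │
│ ╷ ╵ │ └─┬─┘ ╷ ╵ │ │ │
│ │   │   │   │   │ │ │
│ └───┼─╴ │ ╶─┼───┴─┤ │
│     │   │   │     │ │
├───╴ ╵ ╷ └─┐ ╵ ╶─┐ ╵ │
│       │   │     │   │
└───────┴───┴─────┴───┘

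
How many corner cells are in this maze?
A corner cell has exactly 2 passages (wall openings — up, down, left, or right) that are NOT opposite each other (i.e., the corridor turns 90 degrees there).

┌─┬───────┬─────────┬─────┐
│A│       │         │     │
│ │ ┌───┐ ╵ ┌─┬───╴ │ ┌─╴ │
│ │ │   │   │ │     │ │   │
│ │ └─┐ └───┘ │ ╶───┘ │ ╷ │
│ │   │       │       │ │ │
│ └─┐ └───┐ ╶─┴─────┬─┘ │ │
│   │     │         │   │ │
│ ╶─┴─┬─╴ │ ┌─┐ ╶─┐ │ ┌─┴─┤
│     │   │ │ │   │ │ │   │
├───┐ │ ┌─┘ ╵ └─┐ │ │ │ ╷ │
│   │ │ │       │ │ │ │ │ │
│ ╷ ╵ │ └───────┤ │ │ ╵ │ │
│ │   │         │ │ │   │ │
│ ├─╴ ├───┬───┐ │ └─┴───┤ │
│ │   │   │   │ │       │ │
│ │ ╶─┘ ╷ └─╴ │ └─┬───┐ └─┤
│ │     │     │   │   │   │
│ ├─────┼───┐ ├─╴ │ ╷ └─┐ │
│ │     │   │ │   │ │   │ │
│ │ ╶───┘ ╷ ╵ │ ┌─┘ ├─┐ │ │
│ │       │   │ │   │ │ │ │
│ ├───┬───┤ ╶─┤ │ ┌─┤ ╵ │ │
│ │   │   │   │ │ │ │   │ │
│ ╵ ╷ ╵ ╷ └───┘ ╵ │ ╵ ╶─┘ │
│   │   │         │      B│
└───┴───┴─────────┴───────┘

Counting corner cells (2 non-opposite passages):
Total corners: 80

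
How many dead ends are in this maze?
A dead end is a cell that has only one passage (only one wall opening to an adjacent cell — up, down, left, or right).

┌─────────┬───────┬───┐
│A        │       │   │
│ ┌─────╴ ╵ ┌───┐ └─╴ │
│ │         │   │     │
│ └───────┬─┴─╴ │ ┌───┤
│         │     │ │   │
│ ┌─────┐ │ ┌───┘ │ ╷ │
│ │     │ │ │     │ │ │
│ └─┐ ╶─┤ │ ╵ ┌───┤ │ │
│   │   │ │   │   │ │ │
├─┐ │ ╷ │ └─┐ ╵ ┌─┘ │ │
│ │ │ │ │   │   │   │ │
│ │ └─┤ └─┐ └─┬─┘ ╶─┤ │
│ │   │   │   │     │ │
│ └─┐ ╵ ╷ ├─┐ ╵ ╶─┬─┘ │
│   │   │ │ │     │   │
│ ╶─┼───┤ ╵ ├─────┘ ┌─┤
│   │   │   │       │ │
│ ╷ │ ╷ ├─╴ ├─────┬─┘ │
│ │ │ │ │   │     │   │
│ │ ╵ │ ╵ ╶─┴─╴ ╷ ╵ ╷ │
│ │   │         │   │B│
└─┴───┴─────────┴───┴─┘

Checking each cell for number of passages:

Dead ends found at positions:
  (0, 9)
  (1, 1)
  (1, 6)
  (3, 1)
  (3, 3)
  (4, 8)
  (5, 0)
  (5, 2)
  (6, 9)
  (7, 1)
  (7, 5)
  (7, 8)
  (8, 6)
  (8, 10)
  (9, 6)
  (10, 0)
  (10, 10)
Total dead ends: 17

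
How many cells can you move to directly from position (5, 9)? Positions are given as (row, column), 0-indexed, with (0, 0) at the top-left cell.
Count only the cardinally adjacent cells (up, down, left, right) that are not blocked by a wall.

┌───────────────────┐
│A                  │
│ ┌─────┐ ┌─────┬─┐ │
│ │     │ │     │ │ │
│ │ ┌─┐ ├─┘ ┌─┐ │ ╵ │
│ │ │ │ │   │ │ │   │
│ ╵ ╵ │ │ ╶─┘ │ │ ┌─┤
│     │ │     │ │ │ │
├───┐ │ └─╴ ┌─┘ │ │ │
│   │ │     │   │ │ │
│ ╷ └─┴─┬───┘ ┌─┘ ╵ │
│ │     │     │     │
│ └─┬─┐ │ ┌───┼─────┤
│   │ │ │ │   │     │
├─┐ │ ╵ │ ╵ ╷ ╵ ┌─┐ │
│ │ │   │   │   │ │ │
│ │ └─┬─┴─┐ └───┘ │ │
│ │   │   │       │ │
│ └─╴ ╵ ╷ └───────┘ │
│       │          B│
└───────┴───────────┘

Checking passable neighbors of (5, 9):
Neighbors: (4, 9), (5, 8)
Count: 2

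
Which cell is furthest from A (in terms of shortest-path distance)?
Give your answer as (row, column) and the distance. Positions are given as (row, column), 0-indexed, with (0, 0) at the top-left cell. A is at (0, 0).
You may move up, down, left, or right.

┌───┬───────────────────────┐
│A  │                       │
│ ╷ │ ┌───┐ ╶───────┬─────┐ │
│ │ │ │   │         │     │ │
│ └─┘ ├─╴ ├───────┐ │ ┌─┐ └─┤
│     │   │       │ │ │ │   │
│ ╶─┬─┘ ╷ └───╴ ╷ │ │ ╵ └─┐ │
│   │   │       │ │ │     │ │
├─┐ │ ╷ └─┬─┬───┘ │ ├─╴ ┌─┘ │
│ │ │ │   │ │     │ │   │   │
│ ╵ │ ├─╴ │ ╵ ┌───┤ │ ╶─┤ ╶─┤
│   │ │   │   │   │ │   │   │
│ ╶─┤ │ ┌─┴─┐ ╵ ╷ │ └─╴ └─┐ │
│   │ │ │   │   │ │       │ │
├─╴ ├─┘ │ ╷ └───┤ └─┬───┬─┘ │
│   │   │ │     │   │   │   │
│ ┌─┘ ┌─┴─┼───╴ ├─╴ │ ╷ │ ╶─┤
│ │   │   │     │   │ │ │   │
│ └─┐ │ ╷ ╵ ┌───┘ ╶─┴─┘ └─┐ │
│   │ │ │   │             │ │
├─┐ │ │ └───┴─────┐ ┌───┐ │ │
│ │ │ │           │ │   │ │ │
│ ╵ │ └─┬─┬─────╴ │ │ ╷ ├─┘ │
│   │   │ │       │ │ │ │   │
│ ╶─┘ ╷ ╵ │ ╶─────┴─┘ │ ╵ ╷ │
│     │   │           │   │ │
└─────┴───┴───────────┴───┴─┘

Computing BFS distances from A to all cells:
Furthest cell: (7, 4)
Distance: 83 steps

Path from A to the furthest cell:

┌───┬───────────────────────┐
│A  │↱ → → ↓                │
│ ╷ │ ┌───┐ ╶───────┬─────┐ │
│↓│ │↑│   │↳ → → → ↓│↱ → ↓│ │
│ └─┘ ├─╴ ├───────┐ │ ┌─┐ └─┤
│↳ → ↑│   │       │↓│↑│ │↳ ↓│
│ ╶─┬─┘ ╷ └───╴ ╷ │ │ ╵ └─┐ │
│   │   │       │ │↓│↑ ↰  │↓│
├─┐ │ ╷ └─┬─┬───┘ │ ├─╴ ┌─┘ │
│ │ │ │   │ │     │↓│↱ ↑│↓ ↲│
│ ╵ │ ├─╴ │ ╵ ┌───┤ │ ╶─┤ ╶─┤
│   │ │   │   │   │↓│↑ ↰│↳ ↓│
│ ╶─┤ │ ┌─┴─┐ ╵ ╷ │ └─╴ └─┐ │
│   │ │ │↓ ↰│   │ │↳ → ↑  │↓│
├─╴ ├─┘ │ ╷ └───┤ └─┬───┬─┘ │
│   │   │B│↑ ← ↰│   │   │↓ ↲│
│ ┌─┘ ┌─┴─┼───╴ ├─╴ │ ╷ │ ╶─┤
│ │   │↱ ↓│↱ → ↑│   │ │ │↳ ↓│
│ └─┐ │ ╷ ╵ ┌───┘ ╶─┴─┘ └─┐ │
│   │ │↑│↳ ↑│             │↓│
├─┐ │ │ └───┴─────┐ ┌───┐ │ │
│ │ │ │↑ ← ← ← ← ↰│ │↓ ↰│ │↓│
│ ╵ │ └─┬─┬─────╴ │ │ ╷ ├─┘ │
│   │   │ │↱ → → ↑│ │↓│↑│↓ ↲│
│ ╶─┘ ╷ ╵ │ ╶─────┴─┘ │ ╵ ╷ │
│     │   │↑ ← ← ← ← ↲│↑ ↲│ │
└─────┴───┴───────────┴───┴─┘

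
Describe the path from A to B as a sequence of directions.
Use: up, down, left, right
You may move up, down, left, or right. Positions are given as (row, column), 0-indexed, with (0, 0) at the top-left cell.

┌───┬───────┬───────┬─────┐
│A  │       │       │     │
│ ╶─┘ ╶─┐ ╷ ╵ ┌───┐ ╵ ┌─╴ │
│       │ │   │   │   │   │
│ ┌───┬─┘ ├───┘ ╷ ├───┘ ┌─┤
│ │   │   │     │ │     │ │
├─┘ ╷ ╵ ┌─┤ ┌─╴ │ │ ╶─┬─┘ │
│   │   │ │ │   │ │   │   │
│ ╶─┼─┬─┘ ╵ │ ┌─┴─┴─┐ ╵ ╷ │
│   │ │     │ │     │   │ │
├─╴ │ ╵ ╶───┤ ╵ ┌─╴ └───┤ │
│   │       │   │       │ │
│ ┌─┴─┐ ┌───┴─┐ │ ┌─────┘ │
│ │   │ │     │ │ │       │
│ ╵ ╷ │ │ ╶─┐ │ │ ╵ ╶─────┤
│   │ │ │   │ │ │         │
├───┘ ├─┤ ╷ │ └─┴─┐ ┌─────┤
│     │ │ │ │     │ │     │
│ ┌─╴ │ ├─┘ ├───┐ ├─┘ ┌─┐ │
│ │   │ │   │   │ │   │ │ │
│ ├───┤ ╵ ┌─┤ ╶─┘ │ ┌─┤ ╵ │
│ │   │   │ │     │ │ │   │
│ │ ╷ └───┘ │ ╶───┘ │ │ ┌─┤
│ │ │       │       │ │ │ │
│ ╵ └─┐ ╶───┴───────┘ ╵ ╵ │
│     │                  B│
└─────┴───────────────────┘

Finding the path and converting it to directions:
Path through cells: (0,0) → (1,0) → (1,1) → (1,2) → (0,2) → (0,3) → (0,4) → (1,4) → (2,4) → (2,3) → (3,3) → (3,2) → (2,2) → (2,1) → (3,1) → (3,0) → (4,0) → (4,1) → (5,1) → (5,0) → (6,0) → (7,0) → (7,1) → (6,1) → (6,2) → (7,2) → (8,2) → (8,1) → (8,0) → (9,0) → (10,0) → (11,0) → (12,0) → (12,1) → (11,1) → (10,1) → (10,2) → (11,2) → (11,3) → (12,3) → (12,4) → (12,5) → (12,6) → (12,7) → (12,8) → (12,9) → (12,10) → (12,11) → (12,12)
Directions: down, right, right, up, right, right, down, down, left, down, left, up, left, down, left, down, right, down, left, down, down, right, up, right, down, down, left, left, down, down, down, down, right, up, up, right, down, right, down, right, right, right, right, right, right, right, right, right

Solution:

┌───┬───────┬───────┬─────┐
│A  │↱ → ↓  │       │     │
│ ╶─┘ ╶─┐ ╷ ╵ ┌───┐ ╵ ┌─╴ │
│↳ → ↑  │↓│   │   │   │   │
│ ┌───┬─┘ ├───┘ ╷ ├───┘ ┌─┤
│ │↓ ↰│↓ ↲│     │ │     │ │
├─┘ ╷ ╵ ┌─┤ ┌─╴ │ │ ╶─┬─┘ │
│↓ ↲│↑ ↲│ │ │   │ │   │   │
│ ╶─┼─┬─┘ ╵ │ ┌─┴─┴─┐ ╵ ╷ │
│↳ ↓│ │     │ │     │   │ │
├─╴ │ ╵ ╶───┤ ╵ ┌─╴ └───┤ │
│↓ ↲│       │   │       │ │
│ ┌─┴─┐ ┌───┴─┐ │ ┌─────┘ │
│↓│↱ ↓│ │     │ │ │       │
│ ╵ ╷ │ │ ╶─┐ │ │ ╵ ╶─────┤
│↳ ↑│↓│ │   │ │ │         │
├───┘ ├─┤ ╷ │ └─┴─┐ ┌─────┤
│↓ ← ↲│ │ │ │     │ │     │
│ ┌─╴ │ ├─┘ ├───┐ ├─┘ ┌─┐ │
│↓│   │ │   │   │ │   │ │ │
│ ├───┤ ╵ ┌─┤ ╶─┘ │ ┌─┤ ╵ │
│↓│↱ ↓│   │ │     │ │ │   │
│ │ ╷ └───┘ │ ╶───┘ │ │ ┌─┤
│↓│↑│↳ ↓    │       │ │ │ │
│ ╵ └─┐ ╶───┴───────┘ ╵ ╵ │
│↳ ↑  │↳ → → → → → → → → B│
└─────┴───────────────────┘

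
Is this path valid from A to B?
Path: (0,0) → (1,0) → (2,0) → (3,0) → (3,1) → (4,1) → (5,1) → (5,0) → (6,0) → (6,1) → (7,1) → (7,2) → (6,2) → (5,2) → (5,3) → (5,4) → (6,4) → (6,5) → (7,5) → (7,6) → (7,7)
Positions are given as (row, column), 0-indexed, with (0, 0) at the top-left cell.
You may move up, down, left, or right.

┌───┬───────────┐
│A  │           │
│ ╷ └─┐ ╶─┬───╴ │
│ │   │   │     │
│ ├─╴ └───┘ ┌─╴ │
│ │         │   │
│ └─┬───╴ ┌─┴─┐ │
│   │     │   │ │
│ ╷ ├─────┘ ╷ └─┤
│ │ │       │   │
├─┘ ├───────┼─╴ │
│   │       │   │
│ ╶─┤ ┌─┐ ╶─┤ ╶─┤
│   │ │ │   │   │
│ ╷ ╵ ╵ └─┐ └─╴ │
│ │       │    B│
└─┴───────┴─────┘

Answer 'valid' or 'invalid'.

Checking path validity:
Result: All consecutive moves are passable.

valid

Correct solution:

┌───┬───────────┐
│A  │           │
│ ╷ └─┐ ╶─┬───╴ │
│↓│   │   │     │
│ ├─╴ └───┘ ┌─╴ │
│↓│         │   │
│ └─┬───╴ ┌─┴─┐ │
│↳ ↓│     │   │ │
│ ╷ ├─────┘ ╷ └─┤
│ │↓│       │   │
├─┘ ├───────┼─╴ │
│↓ ↲│↱ → ↓  │   │
│ ╶─┤ ┌─┐ ╶─┤ ╶─┤
│↳ ↓│↑│ │↳ ↓│   │
│ ╷ ╵ ╵ └─┐ └─╴ │
│ │↳ ↑    │↳ → B│
└─┴───────┴─────┘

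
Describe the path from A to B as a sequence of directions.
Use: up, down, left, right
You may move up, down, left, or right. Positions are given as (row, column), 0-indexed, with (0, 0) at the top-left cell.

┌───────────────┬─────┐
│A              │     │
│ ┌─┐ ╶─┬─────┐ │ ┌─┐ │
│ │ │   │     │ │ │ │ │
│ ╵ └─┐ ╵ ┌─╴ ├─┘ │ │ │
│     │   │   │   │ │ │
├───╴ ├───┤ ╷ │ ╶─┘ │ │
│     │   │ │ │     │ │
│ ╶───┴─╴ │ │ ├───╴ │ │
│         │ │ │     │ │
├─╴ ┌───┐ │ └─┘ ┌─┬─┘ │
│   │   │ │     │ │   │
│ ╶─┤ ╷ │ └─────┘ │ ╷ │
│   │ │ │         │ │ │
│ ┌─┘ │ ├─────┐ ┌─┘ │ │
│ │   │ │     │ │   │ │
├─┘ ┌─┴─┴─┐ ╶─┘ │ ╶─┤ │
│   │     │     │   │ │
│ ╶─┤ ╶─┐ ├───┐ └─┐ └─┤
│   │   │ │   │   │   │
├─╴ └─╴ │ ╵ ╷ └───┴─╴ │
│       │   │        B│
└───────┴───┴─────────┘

Finding the path and converting it to directions:
Path through cells: (0,0) → (0,1) → (0,2) → (1,2) → (1,3) → (2,3) → (2,4) → (1,4) → (1,5) → (1,6) → (2,6) → (2,5) → (3,5) → (4,5) → (5,5) → (5,6) → (5,7) → (4,7) → (4,8) → (4,9) → (3,9) → (3,8) → (3,7) → (2,7) → (2,8) → (1,8) → (0,8) → (0,9) → (0,10) → (1,10) → (2,10) → (3,10) → (4,10) → (5,10) → (5,9) → (6,9) → (7,9) → (7,8) → (8,8) → (8,9) → (9,9) → (9,10) → (10,10)
Directions: right, right, down, right, down, right, up, right, right, down, left, down, down, down, right, right, up, right, right, up, left, left, up, right, up, up, right, right, down, down, down, down, down, left, down, down, left, down, right, down, right, down

Solution:

┌───────────────┬─────┐
│A → ↓          │↱ → ↓│
│ ┌─┐ ╶─┬─────┐ │ ┌─┐ │
│ │ │↳ ↓│↱ → ↓│ │↑│ │↓│
│ ╵ └─┐ ╵ ┌─╴ ├─┘ │ │ │
│     │↳ ↑│↓ ↲│↱ ↑│ │↓│
├───╴ ├───┤ ╷ │ ╶─┘ │ │
│     │   │↓│ │↑ ← ↰│↓│
│ ╶───┴─╴ │ │ ├───╴ │ │
│         │↓│ │↱ → ↑│↓│
├─╴ ┌───┐ │ └─┘ ┌─┬─┘ │
│   │   │ │↳ → ↑│ │↓ ↲│
│ ╶─┤ ╷ │ └─────┘ │ ╷ │
│   │ │ │         │↓│ │
│ ┌─┘ │ ├─────┐ ┌─┘ │ │
│ │   │ │     │ │↓ ↲│ │
├─┘ ┌─┴─┴─┐ ╶─┘ │ ╶─┤ │
│   │     │     │↳ ↓│ │
│ ╶─┤ ╶─┐ ├───┐ └─┐ └─┤
│   │   │ │   │   │↳ ↓│
├─╴ └─╴ │ ╵ ╷ └───┴─╴ │
│       │   │        B│
└───────┴───┴─────────┘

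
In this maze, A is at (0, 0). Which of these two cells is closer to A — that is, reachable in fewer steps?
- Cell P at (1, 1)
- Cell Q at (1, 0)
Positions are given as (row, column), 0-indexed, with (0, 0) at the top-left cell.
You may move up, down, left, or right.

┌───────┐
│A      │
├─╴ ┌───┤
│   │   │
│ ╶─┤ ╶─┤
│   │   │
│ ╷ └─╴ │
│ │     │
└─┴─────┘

Shortest path A → P at (1, 1): 2 steps
Shortest path A → Q at (1, 0): 3 steps

P is closer (2 steps vs 3 steps).

Path to P:

┌───────┐
│A ↓    │
├─╴ ┌───┤
│  P│   │
│ ╶─┤ ╶─┤
│   │   │
│ ╷ └─╴ │
│ │     │
└─┴─────┘

Path to Q:

┌───────┐
│A ↓    │
├─╴ ┌───┤
│Q ↲│   │
│ ╶─┤ ╶─┤
│   │   │
│ ╷ └─╴ │
│ │     │
└─┴─────┘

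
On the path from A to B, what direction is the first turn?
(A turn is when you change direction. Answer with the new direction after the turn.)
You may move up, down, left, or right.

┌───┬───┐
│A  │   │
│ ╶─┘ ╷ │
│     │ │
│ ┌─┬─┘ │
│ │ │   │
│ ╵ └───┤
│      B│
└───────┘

Directions: down, down, down, right, right, right
First turn direction: right

Solution:

┌───┬───┐
│A  │   │
│ ╶─┘ ╷ │
│↓    │ │
│ ┌─┬─┘ │
│↓│ │   │
│ ╵ └───┤
│↳ → → B│
└───────┘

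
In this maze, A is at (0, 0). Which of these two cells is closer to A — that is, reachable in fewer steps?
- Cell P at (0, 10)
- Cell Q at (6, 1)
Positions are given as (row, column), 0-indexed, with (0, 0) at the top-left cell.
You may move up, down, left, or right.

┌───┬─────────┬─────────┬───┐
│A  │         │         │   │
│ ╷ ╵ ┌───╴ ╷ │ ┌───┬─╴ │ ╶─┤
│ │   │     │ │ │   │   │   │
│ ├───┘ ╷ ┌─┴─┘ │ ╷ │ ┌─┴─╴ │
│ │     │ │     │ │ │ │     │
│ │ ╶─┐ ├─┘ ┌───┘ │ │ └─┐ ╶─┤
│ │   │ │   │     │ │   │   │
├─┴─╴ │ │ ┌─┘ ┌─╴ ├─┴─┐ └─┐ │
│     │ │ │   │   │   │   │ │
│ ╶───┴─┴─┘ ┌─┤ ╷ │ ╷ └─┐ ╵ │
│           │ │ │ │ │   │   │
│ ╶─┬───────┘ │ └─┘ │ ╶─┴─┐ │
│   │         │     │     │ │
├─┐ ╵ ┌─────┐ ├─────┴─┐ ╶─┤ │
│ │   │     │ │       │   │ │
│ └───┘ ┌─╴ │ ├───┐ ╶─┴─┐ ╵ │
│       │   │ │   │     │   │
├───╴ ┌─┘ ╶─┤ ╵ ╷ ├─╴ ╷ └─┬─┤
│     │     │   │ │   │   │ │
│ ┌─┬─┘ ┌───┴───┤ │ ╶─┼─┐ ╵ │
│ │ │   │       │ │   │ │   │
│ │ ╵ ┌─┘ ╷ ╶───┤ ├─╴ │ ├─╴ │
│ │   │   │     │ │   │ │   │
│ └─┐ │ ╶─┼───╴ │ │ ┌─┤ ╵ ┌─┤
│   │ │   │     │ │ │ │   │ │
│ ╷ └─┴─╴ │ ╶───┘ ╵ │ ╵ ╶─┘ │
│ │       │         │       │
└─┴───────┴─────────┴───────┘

Shortest path A → P at (0, 10): 58 steps
Shortest path A → Q at (6, 1): 21 steps

Q is closer (21 steps vs 58 steps).

Path to P:

┌───┬─────────┬─────────┬───┐
│A ↓│↱ → → ↓  │      P ↰│   │
│ ╷ ╵ ┌───╴ ╷ │ ┌───┬─╴ │ ╶─┤
│ │↳ ↑│↓ ← ↲│ │ │   │↱ ↑│   │
│ ├───┘ ╷ ┌─┴─┘ │ ╷ │ ┌─┴─╴ │
│ │↓ ← ↲│ │     │ │ │↑│     │
│ │ ╶─┐ ├─┘ ┌───┘ │ │ └─┐ ╶─┤
│ │↳ ↓│ │   │↱ → ↓│ │↑ ↰│   │
├─┴─╴ │ │ ┌─┘ ┌─╴ ├─┴─┐ └─┐ │
│↓ ← ↲│ │ │↱ ↑│↓ ↲│↱ ↓│↑ ↰│ │
│ ╶───┴─┴─┘ ┌─┤ ╷ │ ╷ └─┐ ╵ │
│↳ → → → → ↑│ │↓│ │↑│↓  │↑ ↰│
│ ╶─┬───────┘ │ └─┘ │ ╶─┴─┐ │
│   │         │↳ → ↑│↳ ↓  │↑│
├─┐ ╵ ┌─────┐ ├─────┴─┐ ╶─┤ │
│ │   │     │ │       │↳ ↓│↑│
│ └───┘ ┌─╴ │ ├───┐ ╶─┴─┐ ╵ │
│       │   │ │   │     │↳ ↑│
├───╴ ┌─┘ ╶─┤ ╵ ╷ ├─╴ ╷ └─┬─┤
│     │     │   │ │   │   │ │
│ ┌─┬─┘ ┌───┴───┤ │ ╶─┼─┐ ╵ │
│ │ │   │       │ │   │ │   │
│ │ ╵ ┌─┘ ╷ ╶───┤ ├─╴ │ ├─╴ │
│ │   │   │     │ │   │ │   │
│ └─┐ │ ╶─┼───╴ │ │ ┌─┤ ╵ ┌─┤
│   │ │   │     │ │ │ │   │ │
│ ╷ └─┴─╴ │ ╶───┘ ╵ │ ╵ ╶─┘ │
│ │       │         │       │
└─┴───────┴─────────┴───────┘

Path to Q:

┌───┬─────────┬─────────┬───┐
│A ↓│↱ → → ↓  │         │   │
│ ╷ ╵ ┌───╴ ╷ │ ┌───┬─╴ │ ╶─┤
│ │↳ ↑│↓ ← ↲│ │ │   │   │   │
│ ├───┘ ╷ ┌─┴─┘ │ ╷ │ ┌─┴─╴ │
│ │↓ ← ↲│ │     │ │ │ │     │
│ │ ╶─┐ ├─┘ ┌───┘ │ │ └─┐ ╶─┤
│ │↳ ↓│ │   │     │ │   │   │
├─┴─╴ │ │ ┌─┘ ┌─╴ ├─┴─┐ └─┐ │
│↓ ← ↲│ │ │   │   │   │   │ │
│ ╶───┴─┴─┘ ┌─┤ ╷ │ ╷ └─┐ ╵ │
│↓          │ │ │ │ │   │   │
│ ╶─┬───────┘ │ └─┘ │ ╶─┴─┐ │
│↳ Q│         │     │     │ │
├─┐ ╵ ┌─────┐ ├─────┴─┐ ╶─┤ │
│ │   │     │ │       │   │ │
│ └───┘ ┌─╴ │ ├───┐ ╶─┴─┐ ╵ │
│       │   │ │   │     │   │
├───╴ ┌─┘ ╶─┤ ╵ ╷ ├─╴ ╷ └─┬─┤
│     │     │   │ │   │   │ │
│ ┌─┬─┘ ┌───┴───┤ │ ╶─┼─┐ ╵ │
│ │ │   │       │ │   │ │   │
│ │ ╵ ┌─┘ ╷ ╶───┤ ├─╴ │ ├─╴ │
│ │   │   │     │ │   │ │   │
│ └─┐ │ ╶─┼───╴ │ │ ┌─┤ ╵ ┌─┤
│   │ │   │     │ │ │ │   │ │
│ ╷ └─┴─╴ │ ╶───┘ ╵ │ ╵ ╶─┘ │
│ │       │         │       │
└─┴───────┴─────────┴───────┘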